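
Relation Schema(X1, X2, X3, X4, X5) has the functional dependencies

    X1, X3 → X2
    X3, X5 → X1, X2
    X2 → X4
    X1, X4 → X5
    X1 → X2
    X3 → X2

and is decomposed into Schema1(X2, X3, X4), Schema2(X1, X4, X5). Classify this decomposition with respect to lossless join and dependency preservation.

Lossless test: (X4)⁺ = {X4}, which is a superkey of neither fragment — lossy.
Dependency preservation: the restricted closure of {X3, X5} across the fragments never reaches {X1, X2}, so X3, X5 → X1, X2 cannot be enforced without a join — not preserved.

lossy and not dependency-preserving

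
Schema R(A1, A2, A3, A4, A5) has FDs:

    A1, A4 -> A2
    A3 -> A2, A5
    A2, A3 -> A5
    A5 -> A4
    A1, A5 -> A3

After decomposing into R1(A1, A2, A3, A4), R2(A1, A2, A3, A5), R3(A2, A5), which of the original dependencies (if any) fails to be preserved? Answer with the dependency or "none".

Check A5 → A4: no single fragment contains all of {A4, A5}, and the restricted closure of {A5} across the fragments never reaches {A4}.
A1, A4 → A2 is preserved.
A3 → A2, A5 is preserved.
A2, A3 → A5 is preserved.
A1, A5 → A3 is preserved.

A5 -> A4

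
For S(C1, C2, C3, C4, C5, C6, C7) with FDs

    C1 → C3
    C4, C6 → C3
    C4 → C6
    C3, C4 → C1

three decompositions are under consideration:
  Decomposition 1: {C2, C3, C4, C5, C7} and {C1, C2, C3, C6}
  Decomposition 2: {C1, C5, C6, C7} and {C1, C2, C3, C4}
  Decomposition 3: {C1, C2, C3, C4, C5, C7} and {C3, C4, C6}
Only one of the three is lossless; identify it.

Decomposition 1: common = {C2, C3}, closure = {C2, C3} → lossy.
Decomposition 2: common = {C1}, closure = {C1, C3} → lossy.
Decomposition 3: common = {C3, C4}, closure = {C1, C3, C4, C6} → lossless.

Decomposition 3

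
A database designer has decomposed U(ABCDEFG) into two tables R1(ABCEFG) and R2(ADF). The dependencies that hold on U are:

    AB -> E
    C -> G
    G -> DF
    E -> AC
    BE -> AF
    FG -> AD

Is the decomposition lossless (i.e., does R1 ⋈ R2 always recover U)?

Common attributes: R1 ∩ R2 = {AF}.
No dependency enlarges {AF}, so (AF)⁺ = {AF}.
The closure contains neither all of R1 = {ABCEFG} nor all of R2 = {ADF}, so the common attributes are not a superkey of either fragment. The join is lossy.

No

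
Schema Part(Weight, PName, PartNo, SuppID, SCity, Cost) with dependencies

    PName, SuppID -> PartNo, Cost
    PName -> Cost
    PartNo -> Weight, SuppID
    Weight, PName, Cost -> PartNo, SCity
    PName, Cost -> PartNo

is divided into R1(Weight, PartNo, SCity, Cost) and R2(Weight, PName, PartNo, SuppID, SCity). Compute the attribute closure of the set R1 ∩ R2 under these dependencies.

R1 ∩ R2 = {Weight, PartNo, SCity}.
PartNo → Weight, SuppID applies, adding SuppID
Closure: {Weight, PartNo, SuppID, SCity}.

Weight, PartNo, SuppID, SCity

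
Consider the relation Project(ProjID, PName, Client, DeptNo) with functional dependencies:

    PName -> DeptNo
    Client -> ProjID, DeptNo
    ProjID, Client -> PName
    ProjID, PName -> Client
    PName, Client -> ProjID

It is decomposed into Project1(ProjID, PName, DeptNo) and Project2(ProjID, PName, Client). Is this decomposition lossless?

Common attributes: Project1 ∩ Project2 = {ProjID, PName}.
Closure of {ProjID, PName}: PName → DeptNo applies, adding DeptNo; ProjID, PName → Client applies, adding Client. So (ProjID, PName)⁺ = {ProjID, PName, Client, DeptNo}.
This closure contains every attribute of Project1, so Project1 ∩ Project2 → Project1. The join is lossless.

Yes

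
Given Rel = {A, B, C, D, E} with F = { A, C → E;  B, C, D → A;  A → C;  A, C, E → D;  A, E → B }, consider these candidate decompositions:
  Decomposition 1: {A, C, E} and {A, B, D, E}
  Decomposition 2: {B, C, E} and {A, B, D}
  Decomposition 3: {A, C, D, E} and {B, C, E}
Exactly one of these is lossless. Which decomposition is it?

Decomposition 1

Decomposition 1: common = {A, E}, closure = {A, B, C, D, E} → lossless.
Decomposition 2: common = {B}, closure = {B} → lossy.
Decomposition 3: common = {C, E}, closure = {C, E} → lossy.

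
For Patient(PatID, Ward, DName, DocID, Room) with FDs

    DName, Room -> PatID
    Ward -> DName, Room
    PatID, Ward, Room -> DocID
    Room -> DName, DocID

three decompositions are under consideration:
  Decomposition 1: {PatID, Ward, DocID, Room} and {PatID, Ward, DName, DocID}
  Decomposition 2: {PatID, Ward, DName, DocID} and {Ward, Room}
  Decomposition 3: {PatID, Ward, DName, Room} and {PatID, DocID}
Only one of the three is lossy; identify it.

Decomposition 3

Decomposition 1: common = {PatID, Ward, DocID}, closure = {PatID, Ward, DName, DocID, Room} → lossless.
Decomposition 2: common = {Ward}, closure = {PatID, Ward, DName, DocID, Room} → lossless.
Decomposition 3: common = {PatID}, closure = {PatID} → lossy.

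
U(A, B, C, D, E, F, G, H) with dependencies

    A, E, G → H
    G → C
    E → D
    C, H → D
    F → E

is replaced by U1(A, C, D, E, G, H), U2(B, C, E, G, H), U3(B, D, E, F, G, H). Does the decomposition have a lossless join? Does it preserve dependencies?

Lossless test (chase): Rows 1 and 3 agree on G; apply G→C and equate their C entries. Rows 1 and 2 agree on E; apply E→D and equate their D entries. No row becomes fully distinguished — the join is lossy.
Dependency preservation: every FD's attributes lie within a single fragment, so each can be enforced locally — preserved.

lossy but dependency-preserving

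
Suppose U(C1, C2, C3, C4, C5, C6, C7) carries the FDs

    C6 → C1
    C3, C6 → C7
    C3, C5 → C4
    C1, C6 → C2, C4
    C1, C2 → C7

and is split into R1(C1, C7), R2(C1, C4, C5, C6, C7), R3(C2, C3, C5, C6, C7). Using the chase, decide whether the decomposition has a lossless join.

Yes

Chase test. Columns are C1, C2, C3, C4, C5, C6, C7; row i has aⱼ where attribute j ∈ Ri, else bᵢⱼ.
Initial tableau (one row per fragment):
  row 1: a1 b12 b13 b14 b15 b16 a7
  row 2: a1 b22 b23 a4 a5 a6 a7
  row 3: b31 a2 a3 b34 a5 a6 a7
Rows 2 and 3 agree on C6; apply C6→C1 and equate their C1 entries.
Rows 2 and 3 agree on C1, C6; apply C1, C6→C2, C4 and equate their C2, C4 entries.
Row 3 is now all distinguished symbols — the join is lossless.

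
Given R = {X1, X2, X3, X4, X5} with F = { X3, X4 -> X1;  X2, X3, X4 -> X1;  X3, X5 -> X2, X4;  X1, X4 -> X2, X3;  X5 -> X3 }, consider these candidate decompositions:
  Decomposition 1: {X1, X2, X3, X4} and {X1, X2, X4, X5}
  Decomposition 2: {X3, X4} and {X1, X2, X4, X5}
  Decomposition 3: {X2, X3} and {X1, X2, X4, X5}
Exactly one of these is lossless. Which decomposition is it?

Decomposition 1: common = {X1, X2, X4}, closure = {X1, X2, X3, X4} → lossless.
Decomposition 2: common = {X4}, closure = {X4} → lossy.
Decomposition 3: common = {X2}, closure = {X2} → lossy.

Decomposition 1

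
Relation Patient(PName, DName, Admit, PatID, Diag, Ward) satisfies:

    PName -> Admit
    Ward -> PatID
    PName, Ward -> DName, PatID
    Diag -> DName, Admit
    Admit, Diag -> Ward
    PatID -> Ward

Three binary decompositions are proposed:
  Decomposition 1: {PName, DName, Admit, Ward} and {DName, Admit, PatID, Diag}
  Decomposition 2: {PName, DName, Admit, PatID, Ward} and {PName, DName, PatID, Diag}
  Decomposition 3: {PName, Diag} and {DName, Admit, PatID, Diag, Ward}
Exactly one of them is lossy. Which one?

Decomposition 1: common = {DName, Admit}, closure = {DName, Admit} → lossy.
Decomposition 2: common = {PName, DName, PatID}, closure = {PName, DName, Admit, PatID, Ward} → lossless.
Decomposition 3: common = {Diag}, closure = {DName, Admit, PatID, Diag, Ward} → lossless.

Decomposition 1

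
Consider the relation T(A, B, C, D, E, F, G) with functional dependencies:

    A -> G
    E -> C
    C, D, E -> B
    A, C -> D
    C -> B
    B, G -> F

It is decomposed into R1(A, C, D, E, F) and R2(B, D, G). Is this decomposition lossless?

Common attributes: R1 ∩ R2 = {D}.
No dependency enlarges {D}, so (D)⁺ = {D}.
The closure contains neither all of R1 = {A, C, D, E, F} nor all of R2 = {B, D, G}, so the common attributes are not a superkey of either fragment. The join is lossy.

No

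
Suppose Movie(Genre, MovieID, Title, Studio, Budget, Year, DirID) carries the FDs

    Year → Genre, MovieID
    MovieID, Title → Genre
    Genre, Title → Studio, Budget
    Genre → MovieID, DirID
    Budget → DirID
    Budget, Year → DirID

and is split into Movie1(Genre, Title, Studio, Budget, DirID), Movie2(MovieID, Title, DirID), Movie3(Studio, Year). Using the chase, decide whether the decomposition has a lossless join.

Chase test. Columns are Genre, MovieID, Title, Studio, Budget, Year, DirID; row i has aⱼ where attribute j ∈ Moviei, else bᵢⱼ.
Initial tableau (one row per fragment):
  row 1: a1 b12 a3 a4 a5 b16 a7
  row 2: b21 a2 a3 b24 b25 b26 a7
  row 3: b31 b32 b33 a4 b35 a6 b37
No row becomes fully distinguished — the join is lossy.

No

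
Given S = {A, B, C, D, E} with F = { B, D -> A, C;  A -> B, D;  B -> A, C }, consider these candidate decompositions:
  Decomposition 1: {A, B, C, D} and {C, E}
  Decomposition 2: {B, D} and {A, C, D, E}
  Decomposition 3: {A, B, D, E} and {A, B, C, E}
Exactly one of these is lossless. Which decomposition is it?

Decomposition 3

Decomposition 1: common = {C}, closure = {C} → lossy.
Decomposition 2: common = {D}, closure = {D} → lossy.
Decomposition 3: common = {A, B, E}, closure = {A, B, C, D, E} → lossless.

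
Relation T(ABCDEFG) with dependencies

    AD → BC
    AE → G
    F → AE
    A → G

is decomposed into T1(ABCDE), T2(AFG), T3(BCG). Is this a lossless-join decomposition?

Chase test. Columns are ABCDEFG; row i has aⱼ where attribute j ∈ Ti, else bᵢⱼ.
Initial tableau (one row per fragment):
  row 1: a1 a2 a3 a4 a5 b16 b17
  row 2: a1 b22 b23 b24 b25 a6 a7
  row 3: b31 a2 a3 b34 b35 b36 a7
Rows 1 and 2 agree on A; apply A→G and equate their G entries.
No row becomes fully distinguished — the join is lossy.

No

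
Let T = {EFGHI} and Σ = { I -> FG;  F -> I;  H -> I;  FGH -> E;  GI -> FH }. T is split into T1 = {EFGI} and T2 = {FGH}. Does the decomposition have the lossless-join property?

Yes

Common attributes: T1 ∩ T2 = {FG}.
Closure of {FG}: F → I applies, adding I; GI → FH applies, adding H; FGH → E applies, adding E. So (FG)⁺ = {EFGHI}.
This closure contains every attribute of T1, so T1 ∩ T2 → T1. The join is lossless.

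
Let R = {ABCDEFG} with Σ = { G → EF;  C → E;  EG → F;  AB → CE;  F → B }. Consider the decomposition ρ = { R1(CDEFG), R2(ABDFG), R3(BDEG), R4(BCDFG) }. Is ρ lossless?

No

Chase test. Columns are ABCDEFG; row i has aⱼ where attribute j ∈ Ri, else bᵢⱼ.
Initial tableau (one row per fragment):
  row 1: b11 b12 a3 a4 a5 a6 a7
  row 2: a1 a2 b23 a4 b25 a6 a7
  row 3: b31 a2 b33 a4 a5 b36 a7
  row 4: b41 a2 a3 a4 b45 a6 a7
Rows 1 and 2 agree on G; apply G→EF and equate their EF entries.
Rows 1 and 3 agree on G; apply G→EF and equate their EF entries.
Rows 1 and 4 agree on G; apply G→EF and equate their EF entries.
Rows 1 and 2 agree on F; apply F→B and equate their B entries.
No row becomes fully distinguished — the join is lossy.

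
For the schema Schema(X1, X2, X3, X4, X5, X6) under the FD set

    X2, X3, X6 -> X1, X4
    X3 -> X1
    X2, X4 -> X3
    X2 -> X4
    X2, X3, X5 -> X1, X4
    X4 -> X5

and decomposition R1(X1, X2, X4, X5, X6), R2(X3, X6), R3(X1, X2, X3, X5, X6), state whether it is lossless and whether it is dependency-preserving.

Lossless test (chase): Rows 2 and 3 agree on X3; apply X3→X1 and equate their X1 entries. Rows 1 and 3 agree on X2; apply X2→X4 and equate their X4 entries. Rows 1 and 3 agree on X2, X4; apply X2, X4→X3 and equate their X3 entries. Row 1 is now all distinguished symbols — the join is lossless.
Dependency preservation: X2, X3, X6 → X1, X4; X2, X4 → X3; X2, X3, X5 → X1, X4 are not contained in any single fragment, but the restricted closure of each left-hand side across the fragments still reaches the right-hand side; the remaining FDs each lie inside some fragment. All dependencies are preserved.

lossless and dependency-preserving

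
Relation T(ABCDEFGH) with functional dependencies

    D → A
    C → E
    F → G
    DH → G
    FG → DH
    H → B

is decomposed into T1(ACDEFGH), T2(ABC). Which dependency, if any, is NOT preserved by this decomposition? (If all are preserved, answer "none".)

H → B

Check H → B: no single fragment contains all of {BH}, and the restricted closure of {H} across the fragments never reaches {B}.
D → A is preserved.
C → E is preserved.
F → G is preserved.
DH → G is preserved.
FG → DH is preserved.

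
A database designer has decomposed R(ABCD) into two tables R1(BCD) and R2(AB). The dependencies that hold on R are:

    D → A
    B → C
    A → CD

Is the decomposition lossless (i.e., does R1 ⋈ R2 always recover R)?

Common attributes: R1 ∩ R2 = {B}.
Closure of {B}: B → C applies, adding C. So (B)⁺ = {BC}.
The closure contains neither all of R1 = {BCD} nor all of R2 = {AB}, so the common attributes are not a superkey of either fragment. The join is lossy.

No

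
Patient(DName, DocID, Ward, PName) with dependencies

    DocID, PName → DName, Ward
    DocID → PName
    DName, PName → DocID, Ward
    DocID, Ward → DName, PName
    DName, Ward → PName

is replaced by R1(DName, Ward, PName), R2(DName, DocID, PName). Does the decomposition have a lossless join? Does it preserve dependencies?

lossless and dependency-preserving

Lossless test: (DName, PName)⁺ = {DName, DocID, Ward, PName}, which contains all of one fragment — lossless.
Dependency preservation: DocID, PName → DName, Ward; DName, PName → DocID, Ward; DocID, Ward → DName, PName are not contained in any single fragment, but the restricted closure of each left-hand side across the fragments still reaches the right-hand side; the remaining FDs each lie inside some fragment. All dependencies are preserved.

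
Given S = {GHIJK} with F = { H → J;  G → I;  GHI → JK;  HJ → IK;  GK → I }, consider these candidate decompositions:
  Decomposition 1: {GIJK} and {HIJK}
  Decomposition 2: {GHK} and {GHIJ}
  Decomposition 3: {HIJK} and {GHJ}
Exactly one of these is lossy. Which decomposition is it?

Decomposition 1: common = {IJK}, closure = {IJK} → lossy.
Decomposition 2: common = {GH}, closure = {GHIJK} → lossless.
Decomposition 3: common = {HJ}, closure = {HIJK} → lossless.

Decomposition 1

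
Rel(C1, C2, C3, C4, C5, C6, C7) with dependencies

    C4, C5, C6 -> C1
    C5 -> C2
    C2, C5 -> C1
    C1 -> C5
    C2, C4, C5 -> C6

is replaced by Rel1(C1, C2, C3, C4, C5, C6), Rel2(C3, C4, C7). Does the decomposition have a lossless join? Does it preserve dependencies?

Lossless test: (C3, C4)⁺ = {C3, C4}, which is a superkey of neither fragment — lossy.
Dependency preservation: every FD's attributes lie within a single fragment, so each can be enforced locally — preserved.

lossy but dependency-preserving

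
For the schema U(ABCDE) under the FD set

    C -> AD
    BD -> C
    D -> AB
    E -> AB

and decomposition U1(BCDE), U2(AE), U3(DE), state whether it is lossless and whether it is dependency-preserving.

lossless but not dependency-preserving

Lossless test (chase): Rows 1 and 3 agree on D; apply D→AB and equate their AB entries. Rows 1 and 2 agree on E; apply E→AB and equate their AB entries. Rows 1 and 3 agree on BD; apply BD→C and equate their C entries. Row 1 is now all distinguished symbols — the join is lossless.
Dependency preservation: the restricted closure of {C} across the fragments never reaches {AD}, so C → AD cannot be enforced without a join — not preserved.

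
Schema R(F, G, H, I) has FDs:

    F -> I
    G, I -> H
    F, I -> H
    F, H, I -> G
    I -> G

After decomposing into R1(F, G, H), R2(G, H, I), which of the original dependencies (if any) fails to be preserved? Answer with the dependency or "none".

Check F → I: no single fragment contains all of {F, I}, and the restricted closure of {F} across the fragments never reaches {I}.
G, I → H is preserved.
F, I → H is preserved.
F, H, I → G is preserved.
I → G is preserved.

F -> I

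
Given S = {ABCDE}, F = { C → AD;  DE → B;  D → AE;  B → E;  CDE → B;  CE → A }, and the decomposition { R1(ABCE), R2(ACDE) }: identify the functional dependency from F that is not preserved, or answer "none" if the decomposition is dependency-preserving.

Check DE → B: no single fragment contains all of {BDE}, and the restricted closure of {DE} across the fragments never reaches {B}.
C → AD is preserved.
D → AE is preserved.
B → E is preserved.
CDE → B is preserved.
CE → A is preserved.

DE → B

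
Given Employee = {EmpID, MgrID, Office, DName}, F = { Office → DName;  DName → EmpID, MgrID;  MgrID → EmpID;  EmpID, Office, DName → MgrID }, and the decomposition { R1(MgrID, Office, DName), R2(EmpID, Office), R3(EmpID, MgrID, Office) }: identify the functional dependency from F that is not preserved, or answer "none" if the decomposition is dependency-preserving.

Office → DName lies within R1.
DName → EmpID, MgrID: restricted closure across fragments reaches EmpID, MgrID.
MgrID → EmpID lies within R3.
EmpID, Office, DName → MgrID: restricted closure across fragments reaches MgrID.
Every dependency is enforceable on the fragments, so the decomposition is dependency-preserving.

none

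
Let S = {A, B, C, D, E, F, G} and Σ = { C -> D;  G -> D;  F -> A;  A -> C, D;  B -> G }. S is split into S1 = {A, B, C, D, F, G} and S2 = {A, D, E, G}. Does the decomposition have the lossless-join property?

Common attributes: S1 ∩ S2 = {A, D, G}.
Closure of {A, D, G}: A → C, D applies, adding C. So (A, D, G)⁺ = {A, C, D, G}.
The closure contains neither all of S1 = {A, B, C, D, F, G} nor all of S2 = {A, D, E, G}, so the common attributes are not a superkey of either fragment. The join is lossy.

No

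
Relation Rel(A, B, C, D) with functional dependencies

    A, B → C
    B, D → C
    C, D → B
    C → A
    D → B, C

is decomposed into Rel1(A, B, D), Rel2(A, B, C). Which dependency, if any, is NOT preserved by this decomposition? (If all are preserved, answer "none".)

A, B → C lies within Rel2.
B, D → C: restricted closure across fragments reaches C.
C, D → B: restricted closure across fragments reaches B.
C → A lies within Rel2.
D → B, C: restricted closure across fragments reaches B, C.
Every dependency is enforceable on the fragments, so the decomposition is dependency-preserving.

none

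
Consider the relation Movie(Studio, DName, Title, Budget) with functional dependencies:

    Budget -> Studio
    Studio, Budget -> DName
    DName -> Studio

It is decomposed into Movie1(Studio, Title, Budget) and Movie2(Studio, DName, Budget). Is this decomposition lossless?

Yes

Common attributes: Movie1 ∩ Movie2 = {Studio, Budget}.
Closure of {Studio, Budget}: Studio, Budget → DName applies, adding DName. So (Studio, Budget)⁺ = {Studio, DName, Budget}.
This closure contains every attribute of Movie2, so Movie1 ∩ Movie2 → Movie2. The join is lossless.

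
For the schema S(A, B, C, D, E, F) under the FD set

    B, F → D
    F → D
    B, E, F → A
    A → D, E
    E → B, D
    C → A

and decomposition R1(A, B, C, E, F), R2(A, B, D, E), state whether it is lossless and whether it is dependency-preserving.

lossless but not dependency-preserving

Lossless test: (A, B, E)⁺ = {A, B, D, E}, which contains all of one fragment — lossless.
Dependency preservation: the restricted closure of {B, F} across the fragments never reaches {D}, so B, F → D cannot be enforced without a join — not preserved.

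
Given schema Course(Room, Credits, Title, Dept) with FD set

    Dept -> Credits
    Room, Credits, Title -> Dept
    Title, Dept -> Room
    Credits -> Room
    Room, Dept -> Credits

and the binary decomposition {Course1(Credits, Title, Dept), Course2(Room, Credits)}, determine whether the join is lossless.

Yes

Common attributes: Course1 ∩ Course2 = {Credits}.
Closure of {Credits}: Credits → Room applies, adding Room. So (Credits)⁺ = {Room, Credits}.
This closure contains every attribute of Course2, so Course1 ∩ Course2 → Course2. The join is lossless.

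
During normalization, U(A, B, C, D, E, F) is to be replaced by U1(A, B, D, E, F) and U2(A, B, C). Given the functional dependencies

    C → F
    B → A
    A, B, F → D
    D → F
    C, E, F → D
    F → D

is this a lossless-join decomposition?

Common attributes: U1 ∩ U2 = {A, B}.
No dependency enlarges {A, B}, so (A, B)⁺ = {A, B}.
The closure contains neither all of U1 = {A, B, D, E, F} nor all of U2 = {A, B, C}, so the common attributes are not a superkey of either fragment. The join is lossy.

No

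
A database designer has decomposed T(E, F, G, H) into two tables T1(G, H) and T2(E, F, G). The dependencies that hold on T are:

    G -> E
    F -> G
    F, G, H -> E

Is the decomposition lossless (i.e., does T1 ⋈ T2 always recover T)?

No

Common attributes: T1 ∩ T2 = {G}.
Closure of {G}: G → E applies, adding E. So (G)⁺ = {E, G}.
The closure contains neither all of T1 = {G, H} nor all of T2 = {E, F, G}, so the common attributes are not a superkey of either fragment. The join is lossy.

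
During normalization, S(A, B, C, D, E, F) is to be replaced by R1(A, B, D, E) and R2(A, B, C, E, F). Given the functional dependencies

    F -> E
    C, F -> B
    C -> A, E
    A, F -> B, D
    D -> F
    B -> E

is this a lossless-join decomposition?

No

Common attributes: R1 ∩ R2 = {A, B, E}.
No dependency enlarges {A, B, E}, so (A, B, E)⁺ = {A, B, E}.
The closure contains neither all of R1 = {A, B, D, E} nor all of R2 = {A, B, C, E, F}, so the common attributes are not a superkey of either fragment. The join is lossy.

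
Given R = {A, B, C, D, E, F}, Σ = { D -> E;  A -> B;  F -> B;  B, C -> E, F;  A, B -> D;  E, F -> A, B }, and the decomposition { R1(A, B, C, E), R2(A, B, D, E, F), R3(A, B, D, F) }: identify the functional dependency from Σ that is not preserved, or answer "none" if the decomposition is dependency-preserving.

Check B, C → E, F: no single fragment contains all of {B, C, E, F}, and the restricted closure of {B, C} across the fragments never reaches {E, F}.
D → E is preserved.
A → B is preserved.
F → B is preserved.
A, B → D is preserved.
E, F → A, B is preserved.

B, C -> E, F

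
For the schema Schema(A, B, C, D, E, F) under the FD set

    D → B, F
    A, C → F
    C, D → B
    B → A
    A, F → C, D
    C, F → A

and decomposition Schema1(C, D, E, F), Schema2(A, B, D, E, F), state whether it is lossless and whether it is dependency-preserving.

lossless but not dependency-preserving

Lossless test: (D, E, F)⁺ = {A, B, C, D, E, F}, which contains all of one fragment — lossless.
Dependency preservation: the restricted closure of {A, C} across the fragments never reaches {F}, so A, C → F cannot be enforced without a join — not preserved.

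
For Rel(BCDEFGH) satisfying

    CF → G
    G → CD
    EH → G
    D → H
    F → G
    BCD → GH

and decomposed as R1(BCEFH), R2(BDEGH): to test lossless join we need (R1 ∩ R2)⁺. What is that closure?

R1 ∩ R2 = {BEH}.
EH → G applies, adding G
G → CD applies, adding CD
Closure: {BCDEGH}.

BCDEGH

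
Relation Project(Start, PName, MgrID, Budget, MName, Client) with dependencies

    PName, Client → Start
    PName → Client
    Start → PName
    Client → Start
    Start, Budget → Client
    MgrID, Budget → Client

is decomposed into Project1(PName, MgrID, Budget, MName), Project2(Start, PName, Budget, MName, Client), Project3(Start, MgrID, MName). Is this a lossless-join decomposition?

Yes

Chase test. Columns are Start, PName, MgrID, Budget, MName, Client; row i has aⱼ where attribute j ∈ Projecti, else bᵢⱼ.
Initial tableau (one row per fragment):
  row 1: b11 a2 a3 a4 a5 b16
  row 2: a1 a2 b23 a4 a5 a6
  row 3: a1 b32 a3 b34 a5 b36
Rows 1 and 2 agree on PName; apply PName→Client and equate their Client entries.
Rows 2 and 3 agree on Start; apply Start→PName and equate their PName entries.
Rows 1 and 2 agree on Client; apply Client→Start and equate their Start entries.
Rows 1 and 3 agree on PName; apply PName→Client and equate their Client entries.
Row 1 is now all distinguished symbols — the join is lossless.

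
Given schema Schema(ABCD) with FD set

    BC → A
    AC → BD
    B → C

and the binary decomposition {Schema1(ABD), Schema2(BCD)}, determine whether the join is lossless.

Yes

Common attributes: Schema1 ∩ Schema2 = {BD}.
Closure of {BD}: B → C applies, adding C; BC → A applies, adding A. So (BD)⁺ = {ABCD}.
This closure contains every attribute of Schema1, so Schema1 ∩ Schema2 → Schema1. The join is lossless.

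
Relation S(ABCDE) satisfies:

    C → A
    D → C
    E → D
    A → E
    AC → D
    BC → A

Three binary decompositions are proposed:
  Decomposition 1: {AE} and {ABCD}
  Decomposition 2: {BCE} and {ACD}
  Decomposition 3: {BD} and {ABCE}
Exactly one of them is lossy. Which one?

Decomposition 1: common = {A}, closure = {ACDE} → lossless.
Decomposition 2: common = {C}, closure = {ACDE} → lossless.
Decomposition 3: common = {B}, closure = {B} → lossy.

Decomposition 3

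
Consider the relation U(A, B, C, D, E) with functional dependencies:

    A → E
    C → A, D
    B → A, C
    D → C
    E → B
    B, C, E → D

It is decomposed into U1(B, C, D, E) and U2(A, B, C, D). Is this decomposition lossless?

Common attributes: U1 ∩ U2 = {B, C, D}.
Closure of {B, C, D}: C → A, D applies, adding A; A → E applies, adding E. So (B, C, D)⁺ = {A, B, C, D, E}.
This closure contains every attribute of U1, so U1 ∩ U2 → U1. The join is lossless.

Yes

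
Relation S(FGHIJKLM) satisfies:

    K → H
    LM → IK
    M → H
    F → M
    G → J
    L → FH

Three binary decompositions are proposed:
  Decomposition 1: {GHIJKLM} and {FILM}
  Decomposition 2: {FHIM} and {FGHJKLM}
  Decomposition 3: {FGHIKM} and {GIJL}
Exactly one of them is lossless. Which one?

Decomposition 1

Decomposition 1: common = {ILM}, closure = {FHIKLM} → lossless.
Decomposition 2: common = {FHM}, closure = {FHM} → lossy.
Decomposition 3: common = {GI}, closure = {GIJ} → lossy.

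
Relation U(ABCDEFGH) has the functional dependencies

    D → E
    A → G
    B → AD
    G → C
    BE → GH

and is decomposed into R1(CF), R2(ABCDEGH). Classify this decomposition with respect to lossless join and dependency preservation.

lossy but dependency-preserving

Lossless test: (C)⁺ = {C}, which is a superkey of neither fragment — lossy.
Dependency preservation: every FD's attributes lie within a single fragment, so each can be enforced locally — preserved.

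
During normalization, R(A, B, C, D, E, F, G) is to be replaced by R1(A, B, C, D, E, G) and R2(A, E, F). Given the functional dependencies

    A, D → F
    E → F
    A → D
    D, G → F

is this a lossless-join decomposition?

Common attributes: R1 ∩ R2 = {A, E}.
Closure of {A, E}: E → F applies, adding F; A → D applies, adding D. So (A, E)⁺ = {A, D, E, F}.
This closure contains every attribute of R2, so R1 ∩ R2 → R2. The join is lossless.

Yes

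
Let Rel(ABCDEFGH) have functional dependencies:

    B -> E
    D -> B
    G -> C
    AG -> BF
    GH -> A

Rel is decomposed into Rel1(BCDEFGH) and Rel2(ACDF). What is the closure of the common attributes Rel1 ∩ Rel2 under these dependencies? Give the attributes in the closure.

Rel1 ∩ Rel2 = {CDF}.
D → B applies, adding B
B → E applies, adding E
Closure: {BCDEF}.

BCDEF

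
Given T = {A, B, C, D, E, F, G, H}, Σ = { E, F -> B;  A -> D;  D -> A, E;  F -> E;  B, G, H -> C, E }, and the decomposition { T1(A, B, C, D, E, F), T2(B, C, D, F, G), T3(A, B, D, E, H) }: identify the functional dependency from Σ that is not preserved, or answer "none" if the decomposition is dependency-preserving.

B, G, H -> C, E

Check B, G, H → C, E: no single fragment contains all of {B, C, E, G, H}, and the restricted closure of {B, G, H} across the fragments never reaches {C, E}.
E, F → B is preserved.
A → D is preserved.
D → A, E is preserved.
F → E is preserved.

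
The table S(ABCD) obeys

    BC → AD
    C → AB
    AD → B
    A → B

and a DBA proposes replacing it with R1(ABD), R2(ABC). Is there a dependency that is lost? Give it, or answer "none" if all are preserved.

BC → AD

Check BC → AD: no single fragment contains all of {ABCD}, and the restricted closure of {BC} across the fragments never reaches {AD}.
C → AB is preserved.
AD → B is preserved.
A → B is preserved.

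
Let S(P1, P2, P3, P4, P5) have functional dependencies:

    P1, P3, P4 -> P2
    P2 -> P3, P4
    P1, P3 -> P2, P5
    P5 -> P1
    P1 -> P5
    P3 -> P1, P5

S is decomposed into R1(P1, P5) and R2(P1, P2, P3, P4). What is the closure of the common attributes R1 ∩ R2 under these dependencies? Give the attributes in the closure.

P1, P5

R1 ∩ R2 = {P1}.
P1 → P5 applies, adding P5
Closure: {P1, P5}.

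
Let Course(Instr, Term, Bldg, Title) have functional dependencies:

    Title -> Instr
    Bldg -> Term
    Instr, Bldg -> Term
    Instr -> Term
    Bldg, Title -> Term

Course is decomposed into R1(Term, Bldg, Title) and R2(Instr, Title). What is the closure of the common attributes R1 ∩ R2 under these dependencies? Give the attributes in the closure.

R1 ∩ R2 = {Title}.
Title → Instr applies, adding Instr
Instr → Term applies, adding Term
Closure: {Instr, Term, Title}.

Instr, Term, Title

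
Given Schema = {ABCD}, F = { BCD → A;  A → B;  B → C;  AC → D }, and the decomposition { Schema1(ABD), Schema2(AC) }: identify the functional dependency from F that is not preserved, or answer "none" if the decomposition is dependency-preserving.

B → C

Check B → C: no single fragment contains all of {BC}, and the restricted closure of {B} across the fragments never reaches {C}.
BCD → A is preserved.
A → B is preserved.
AC → D is preserved.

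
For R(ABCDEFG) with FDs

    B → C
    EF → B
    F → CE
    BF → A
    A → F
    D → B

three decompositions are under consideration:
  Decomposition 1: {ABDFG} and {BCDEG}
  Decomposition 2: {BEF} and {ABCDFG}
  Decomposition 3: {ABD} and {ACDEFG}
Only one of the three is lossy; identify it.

Decomposition 1: common = {BDG}, closure = {BCDG} → lossy.
Decomposition 2: common = {BF}, closure = {ABCEF} → lossless.
Decomposition 3: common = {AD}, closure = {ABCDEF} → lossless.

Decomposition 1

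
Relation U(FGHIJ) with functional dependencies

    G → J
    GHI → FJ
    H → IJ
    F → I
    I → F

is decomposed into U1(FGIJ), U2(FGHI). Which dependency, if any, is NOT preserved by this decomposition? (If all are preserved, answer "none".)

Check H → IJ: no single fragment contains all of {HIJ}, and the restricted closure of {H} across the fragments never reaches {IJ}.
G → J is preserved.
GHI → FJ is preserved.
F → I is preserved.
I → F is preserved.

H → IJ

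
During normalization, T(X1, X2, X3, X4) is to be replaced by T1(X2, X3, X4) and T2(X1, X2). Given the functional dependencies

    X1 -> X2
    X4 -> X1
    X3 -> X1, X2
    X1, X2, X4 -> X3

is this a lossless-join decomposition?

No

Common attributes: T1 ∩ T2 = {X2}.
No dependency enlarges {X2}, so (X2)⁺ = {X2}.
The closure contains neither all of T1 = {X2, X3, X4} nor all of T2 = {X1, X2}, so the common attributes are not a superkey of either fragment. The join is lossy.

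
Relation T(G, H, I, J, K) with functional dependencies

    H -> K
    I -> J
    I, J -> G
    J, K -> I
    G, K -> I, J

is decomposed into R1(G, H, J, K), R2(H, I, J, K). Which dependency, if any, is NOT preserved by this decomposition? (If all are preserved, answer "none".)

Check I, J → G: no single fragment contains all of {G, I, J}, and the restricted closure of {I, J} across the fragments never reaches {G}.
H → K is preserved.
I → J is preserved.
J, K → I is preserved.
G, K → I, J is preserved.

I, J -> G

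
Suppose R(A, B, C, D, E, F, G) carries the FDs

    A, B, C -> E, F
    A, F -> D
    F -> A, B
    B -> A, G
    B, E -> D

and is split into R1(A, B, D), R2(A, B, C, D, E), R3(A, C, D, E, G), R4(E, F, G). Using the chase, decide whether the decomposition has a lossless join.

Chase test. Columns are A, B, C, D, E, F, G; row i has aⱼ where attribute j ∈ Ri, else bᵢⱼ.
Initial tableau (one row per fragment):
  row 1: a1 a2 b13 a4 b15 b16 b17
  row 2: a1 a2 a3 a4 a5 b26 b27
  row 3: a1 b32 a3 a4 a5 b36 a7
  row 4: b41 b42 b43 b44 a5 a6 a7
Rows 1 and 2 agree on B; apply B→A, G and equate their A, G entries.
No row becomes fully distinguished — the join is lossy.

No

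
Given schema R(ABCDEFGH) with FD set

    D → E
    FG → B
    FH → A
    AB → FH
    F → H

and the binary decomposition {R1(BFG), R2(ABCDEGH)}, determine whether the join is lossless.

No

Common attributes: R1 ∩ R2 = {BG}.
No dependency enlarges {BG}, so (BG)⁺ = {BG}.
The closure contains neither all of R1 = {BFG} nor all of R2 = {ABCDEGH}, so the common attributes are not a superkey of either fragment. The join is lossy.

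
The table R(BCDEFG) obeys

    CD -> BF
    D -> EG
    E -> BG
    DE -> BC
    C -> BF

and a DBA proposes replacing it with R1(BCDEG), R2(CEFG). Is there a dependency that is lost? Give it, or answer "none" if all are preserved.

none

CD → BF: restricted closure across fragments reaches BF.
D → EG lies within R1.
E → BG lies within R1.
DE → BC lies within R1.
C → BF: restricted closure across fragments reaches BF.
Every dependency is enforceable on the fragments, so the decomposition is dependency-preserving.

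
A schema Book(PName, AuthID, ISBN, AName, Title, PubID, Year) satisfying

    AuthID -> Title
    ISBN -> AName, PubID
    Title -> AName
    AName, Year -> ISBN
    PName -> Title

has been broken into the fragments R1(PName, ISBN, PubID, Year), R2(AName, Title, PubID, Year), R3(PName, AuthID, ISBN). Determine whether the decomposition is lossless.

Chase test. Columns are PName, AuthID, ISBN, AName, Title, PubID, Year; row i has aⱼ where attribute j ∈ Ri, else bᵢⱼ.
Initial tableau (one row per fragment):
  row 1: a1 b12 a3 b14 b15 a6 a7
  row 2: b21 b22 b23 a4 a5 a6 a7
  row 3: a1 a2 a3 b34 b35 b36 b37
Rows 1 and 3 agree on ISBN; apply ISBN→AName, PubID and equate their AName, PubID entries.
Rows 1 and 3 agree on PName; apply PName→Title and equate their Title entries.
No row becomes fully distinguished — the join is lossy.

No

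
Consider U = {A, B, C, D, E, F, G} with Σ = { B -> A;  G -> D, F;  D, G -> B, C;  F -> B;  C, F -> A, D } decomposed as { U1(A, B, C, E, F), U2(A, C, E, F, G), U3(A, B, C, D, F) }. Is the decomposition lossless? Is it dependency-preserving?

Lossless test (chase): Rows 1 and 2 agree on F; apply F→B and equate their B entries. Rows 1 and 2 agree on C, F; apply C, F→A, D and equate their A, D entries. Rows 1 and 3 agree on C, F; apply C, F→A, D and equate their A, D entries. Row 2 is now all distinguished symbols — the join is lossless.
Dependency preservation: G → D, F; D, G → B, C are not contained in any single fragment, but the restricted closure of each left-hand side across the fragments still reaches the right-hand side; the remaining FDs each lie inside some fragment. All dependencies are preserved.

lossless and dependency-preserving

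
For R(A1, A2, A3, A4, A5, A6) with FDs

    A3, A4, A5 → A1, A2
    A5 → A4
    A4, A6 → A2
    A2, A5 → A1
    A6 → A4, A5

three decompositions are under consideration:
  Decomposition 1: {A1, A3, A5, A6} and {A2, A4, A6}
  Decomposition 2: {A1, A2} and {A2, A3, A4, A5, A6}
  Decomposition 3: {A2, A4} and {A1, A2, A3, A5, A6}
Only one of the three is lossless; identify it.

Decomposition 1

Decomposition 1: common = {A6}, closure = {A1, A2, A4, A5, A6} → lossless.
Decomposition 2: common = {A2}, closure = {A2} → lossy.
Decomposition 3: common = {A2}, closure = {A2} → lossy.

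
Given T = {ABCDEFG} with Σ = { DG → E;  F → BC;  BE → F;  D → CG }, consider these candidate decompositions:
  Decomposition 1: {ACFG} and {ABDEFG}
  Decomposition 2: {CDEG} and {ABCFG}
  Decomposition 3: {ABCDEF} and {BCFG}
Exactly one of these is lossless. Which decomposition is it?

Decomposition 1

Decomposition 1: common = {AFG}, closure = {ABCFG} → lossless.
Decomposition 2: common = {CG}, closure = {CG} → lossy.
Decomposition 3: common = {BCF}, closure = {BCF} → lossy.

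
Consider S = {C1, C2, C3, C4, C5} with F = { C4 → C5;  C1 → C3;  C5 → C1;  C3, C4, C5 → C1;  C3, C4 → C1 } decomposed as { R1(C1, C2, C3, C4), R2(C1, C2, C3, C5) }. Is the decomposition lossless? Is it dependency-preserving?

lossy and not dependency-preserving

Lossless test: (C1, C2, C3)⁺ = {C1, C2, C3}, which is a superkey of neither fragment — lossy.
Dependency preservation: the restricted closure of {C4} across the fragments never reaches {C5}, so C4 → C5 cannot be enforced without a join — not preserved.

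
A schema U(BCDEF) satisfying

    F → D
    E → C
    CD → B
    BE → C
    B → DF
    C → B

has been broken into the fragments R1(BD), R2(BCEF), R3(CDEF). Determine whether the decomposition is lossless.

Chase test. Columns are BCDEF; row i has aⱼ where attribute j ∈ Ri, else bᵢⱼ.
Initial tableau (one row per fragment):
  row 1: a1 b12 a3 b14 b15
  row 2: a1 a2 b23 a4 a5
  row 3: b31 a2 a3 a4 a5
Rows 2 and 3 agree on F; apply F→D and equate their D entries.
Rows 2 and 3 agree on CD; apply CD→B and equate their B entries.
Rows 1 and 2 agree on B; apply B→DF and equate their DF entries.
Row 2 is now all distinguished symbols — the join is lossless.

Yes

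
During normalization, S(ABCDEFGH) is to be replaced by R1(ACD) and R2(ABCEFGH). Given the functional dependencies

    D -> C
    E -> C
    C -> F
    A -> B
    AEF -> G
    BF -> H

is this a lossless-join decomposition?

Common attributes: R1 ∩ R2 = {AC}.
Closure of {AC}: C → F applies, adding F; A → B applies, adding B; BF → H applies, adding H. So (AC)⁺ = {ABCFH}.
The closure contains neither all of R1 = {ACD} nor all of R2 = {ABCEFGH}, so the common attributes are not a superkey of either fragment. The join is lossy.

No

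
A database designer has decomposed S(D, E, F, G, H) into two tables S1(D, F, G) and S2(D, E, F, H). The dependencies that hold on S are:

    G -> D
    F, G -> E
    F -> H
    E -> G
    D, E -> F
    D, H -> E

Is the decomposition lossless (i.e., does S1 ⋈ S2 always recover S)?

Common attributes: S1 ∩ S2 = {D, F}.
Closure of {D, F}: F → H applies, adding H; D, H → E applies, adding E; E → G applies, adding G. So (D, F)⁺ = {D, E, F, G, H}.
This closure contains every attribute of S1, so S1 ∩ S2 → S1. The join is lossless.

Yes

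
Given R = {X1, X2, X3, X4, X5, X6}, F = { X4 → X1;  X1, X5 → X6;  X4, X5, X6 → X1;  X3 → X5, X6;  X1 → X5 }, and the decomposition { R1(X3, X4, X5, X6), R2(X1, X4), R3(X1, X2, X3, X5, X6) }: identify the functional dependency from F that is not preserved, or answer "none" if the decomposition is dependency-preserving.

X4 → X1 lies within R2.
X1, X5 → X6 lies within R3.
X4, X5, X6 → X1: restricted closure across fragments reaches X1.
X3 → X5, X6 lies within R1.
X1 → X5 lies within R3.
Every dependency is enforceable on the fragments, so the decomposition is dependency-preserving.

none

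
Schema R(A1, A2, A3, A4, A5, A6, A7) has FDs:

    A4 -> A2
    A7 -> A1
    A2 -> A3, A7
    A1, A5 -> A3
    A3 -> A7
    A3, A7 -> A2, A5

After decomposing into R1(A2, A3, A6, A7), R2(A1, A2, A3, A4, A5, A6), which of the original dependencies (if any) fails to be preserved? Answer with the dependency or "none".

Check A7 → A1: no single fragment contains all of {A1, A7}, and the restricted closure of {A7} across the fragments never reaches {A1}.
A4 → A2 is preserved.
A2 → A3, A7 is preserved.
A1, A5 → A3 is preserved.
A3 → A7 is preserved.
A3, A7 → A2, A5 is preserved.

A7 -> A1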